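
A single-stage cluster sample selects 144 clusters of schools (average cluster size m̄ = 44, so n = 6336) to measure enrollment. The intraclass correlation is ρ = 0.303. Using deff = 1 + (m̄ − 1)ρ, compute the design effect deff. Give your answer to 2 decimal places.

deff = 1 + (44 − 1)·0.303 = 1 + 13.029 = 14.029.

14.03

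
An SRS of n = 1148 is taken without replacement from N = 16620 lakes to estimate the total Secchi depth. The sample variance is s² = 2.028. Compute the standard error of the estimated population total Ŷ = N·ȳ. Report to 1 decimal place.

674.0

Var(Ŷ) = N²·Var(ȳ) = N²·(1 − n/N)·s²/n.
f = 1148/16620 = 0.06907341; Var(ȳ) = 0.93092659·2.028/1148 = 0.0016445289.
Var(Ŷ) = 16620² · 0.0016445289 = 454259.01.
SE(Ŷ) = √(454259.01) = 674.0.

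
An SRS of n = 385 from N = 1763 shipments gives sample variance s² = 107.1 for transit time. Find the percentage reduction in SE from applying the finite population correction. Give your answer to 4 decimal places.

f = n/N = 385/1763 = 0.21837777.
SE_no-fpc = √(s²/n) = 0.52742944; SE_fpc = √((1−f)s²/n) = 0.46629722.
Ratio = √(1−f) = 0.88409402. Reduction = 100·(1 − 0.88409402) = 11.5906%.

11.5906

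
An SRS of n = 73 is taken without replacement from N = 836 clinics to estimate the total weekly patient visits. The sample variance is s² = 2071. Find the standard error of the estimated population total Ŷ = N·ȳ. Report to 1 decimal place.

Var(Ŷ) = N²·Var(ȳ) = N²·(1 − n/N)·s²/n.
f = 73/836 = 0.08732057; Var(ȳ) = 0.91267943·2071/73 = 25.89259.
Var(Ŷ) = 836² · 25.89259 = 1.8096228 × 10^7.
SE(Ŷ) = √(1.8096228 × 10^7) = 4254.0.

4254.0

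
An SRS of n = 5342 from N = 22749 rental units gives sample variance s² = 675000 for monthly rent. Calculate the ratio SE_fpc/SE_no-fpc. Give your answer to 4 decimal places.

f = n/N = 5342/22749 = 0.23482351.
SE_no-fpc = √(s²/n) = 11.240871; SE_fpc = √((1−f)s²/n) = 9.8328803.
Ratio = √(1−f) = 0.87474367.

0.8747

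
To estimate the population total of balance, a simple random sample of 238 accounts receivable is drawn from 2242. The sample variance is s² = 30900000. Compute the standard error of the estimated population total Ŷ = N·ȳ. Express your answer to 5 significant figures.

Var(Ŷ) = N²·Var(ȳ) = N²·(1 − n/N)·s²/n.
f = 238/2242 = 0.10615522; Var(ȳ) = 0.89384478·30900000/238 = 116049.6.
Var(Ŷ) = 2242² · 116049.6 = 5.8333074 × 10^11.
SE(Ŷ) = √(5.8333074 × 10^11) = 763760.

763760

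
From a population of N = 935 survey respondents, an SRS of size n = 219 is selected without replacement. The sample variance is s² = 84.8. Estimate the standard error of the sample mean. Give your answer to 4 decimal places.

Under SRS without replacement, Var(ȳ) = (1 − f)·s²/n with f = n/N = 219/935 = 0.23422460.
Var(ȳ) = (1 − 0.23422460)·84.8/219 = 0.76577540·0.38721461 = 0.29651942.
SE(ȳ) = √(0.29651942) = 0.5445.

0.5445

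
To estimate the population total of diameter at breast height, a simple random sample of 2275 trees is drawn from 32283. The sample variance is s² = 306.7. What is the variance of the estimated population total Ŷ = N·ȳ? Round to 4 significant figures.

1.306 × 10^8

Var(Ŷ) = N²·Var(ȳ) = N²·(1 − n/N)·s²/n.
f = 2275/32283 = 0.07047053; Var(ȳ) = 0.92952947·306.7/2275 = 0.12531283.
Var(Ŷ) = 32283² · 0.12531283 = 1.3060004 × 10^8.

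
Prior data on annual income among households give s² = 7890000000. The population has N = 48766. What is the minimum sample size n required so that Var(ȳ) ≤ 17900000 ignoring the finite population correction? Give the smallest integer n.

441

Without fpc, n₀ = s²/D = 7890000000/17900000 = 440.7821.
Rounding up, n = 441.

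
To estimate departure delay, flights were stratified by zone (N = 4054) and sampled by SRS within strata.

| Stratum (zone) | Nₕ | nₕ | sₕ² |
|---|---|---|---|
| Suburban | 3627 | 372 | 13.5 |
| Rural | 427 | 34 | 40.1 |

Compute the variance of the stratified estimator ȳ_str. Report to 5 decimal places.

Var(ȳ_str) = Σₕ Wₕ²(1 − fₕ)sₕ²/nₕ with Wₕ = Nₕ/N, N = 4054.
Suburban: Wₕ = 0.89467193; term = 0.89467193²·(1 − 0.10256410)·13.5/372 = 0.026068851.
Rural: Wₕ = 0.10532807; term = 0.10532807²·(1 − 0.07962529)·40.1/34 = 0.012042548.
Sum = 0.038111399.

0.03811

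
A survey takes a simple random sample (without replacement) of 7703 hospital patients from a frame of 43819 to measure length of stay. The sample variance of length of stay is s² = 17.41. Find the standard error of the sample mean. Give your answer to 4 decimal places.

0.0432

Under SRS without replacement, Var(ȳ) = (1 − f)·s²/n with f = n/N = 7703/43819 = 0.17579132.
Var(ȳ) = (1 − 0.17579132)·17.41/7703 = 0.82420868·0.0022601584 = 0.0018628421.
SE(ȳ) = √(0.0018628421) = 0.0432.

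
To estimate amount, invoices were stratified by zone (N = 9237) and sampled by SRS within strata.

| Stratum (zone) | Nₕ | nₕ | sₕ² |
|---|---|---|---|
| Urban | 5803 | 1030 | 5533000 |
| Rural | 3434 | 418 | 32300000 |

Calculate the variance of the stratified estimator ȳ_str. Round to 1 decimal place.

Var(ȳ_str) = Σₕ Wₕ²(1 − fₕ)sₕ²/nₕ with Wₕ = Nₕ/N, N = 9237.
Urban: Wₕ = 0.62823428; term = 0.62823428²·(1 − 0.17749440)·5533000/1030 = 1743.8357.
Rural: Wₕ = 0.37176572; term = 0.37176572²·(1 − 0.12172394)·32300000/418 = 9379.8519.
Sum = 11123.688.

11123.7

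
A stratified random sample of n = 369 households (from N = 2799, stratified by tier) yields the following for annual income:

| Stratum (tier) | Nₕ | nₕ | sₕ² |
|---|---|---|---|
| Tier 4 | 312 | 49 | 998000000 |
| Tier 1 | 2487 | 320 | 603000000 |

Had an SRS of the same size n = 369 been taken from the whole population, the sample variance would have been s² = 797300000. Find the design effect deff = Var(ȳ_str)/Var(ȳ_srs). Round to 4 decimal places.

Var(ȳ_str) = Σ Wₕ²(1−fₕ)sₕ²/nₕ with Wₕ = Nₕ/2799:
  Tier 4: (312/2799)²·(1−49/312)·998000000/49 = 213323.65
  Tier 1: (2487/2799)²·(1−320/2487)·603000000/320 = 1.2962723 × 10^6
  → Var(ȳ_str) = 1.509596 × 10^6.
Var(ȳ_srs) = (1 − 369/2799)·797300000/369 = 1.8758529 × 10^6.
deff = (1.509596 × 10^6) / (1.8758529 × 10^6) = 0.8048.

0.8048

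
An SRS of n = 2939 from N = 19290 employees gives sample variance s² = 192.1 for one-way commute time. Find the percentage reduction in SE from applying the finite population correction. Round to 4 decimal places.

f = n/N = 2939/19290 = 0.15235874.
SE_no-fpc = √(s²/n) = 0.25566065; SE_fpc = √((1−f)s²/n) = 0.2353802.
Ratio = √(1−f) = 0.92067435. Reduction = 100·(1 − 0.92067435) = 7.9326%.

7.9326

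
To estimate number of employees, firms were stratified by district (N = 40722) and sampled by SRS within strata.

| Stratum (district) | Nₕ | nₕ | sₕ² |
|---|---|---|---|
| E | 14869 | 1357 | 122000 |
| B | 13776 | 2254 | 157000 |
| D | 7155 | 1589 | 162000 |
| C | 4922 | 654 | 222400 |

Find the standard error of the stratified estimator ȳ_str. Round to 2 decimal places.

4.93

Var(ȳ_str) = Σₕ Wₕ²(1 − fₕ)sₕ²/nₕ with Wₕ = Nₕ/N, N = 40722.
E: Wₕ = 0.36513433; term = 0.36513433²·(1 − 0.09126370)·122000/1357 = 10.89239.
B: Wₕ = 0.33829380; term = 0.33829380²·(1 − 0.16361789)·157000/2254 = 6.6671242.
D: Wₕ = 0.17570355; term = 0.17570355²·(1 − 0.22208246)·162000/1589 = 2.4484191.
C: Wₕ = 0.12086833; term = 0.12086833²·(1 − 0.13287282)·222400/654 = 4.3078925.
Sum = 24.315826.
SE = √(24.315826) = 4.93.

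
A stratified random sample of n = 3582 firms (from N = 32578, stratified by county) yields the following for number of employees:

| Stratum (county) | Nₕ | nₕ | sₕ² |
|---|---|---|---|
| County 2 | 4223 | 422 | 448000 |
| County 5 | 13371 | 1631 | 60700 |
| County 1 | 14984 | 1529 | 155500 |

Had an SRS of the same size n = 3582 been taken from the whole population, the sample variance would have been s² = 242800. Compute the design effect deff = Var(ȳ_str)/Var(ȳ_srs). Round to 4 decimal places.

0.6776

Var(ȳ_str) = Σ Wₕ²(1−fₕ)sₕ²/nₕ with Wₕ = Nₕ/32578:
  County 2: (4223/32578)²·(1−422/4223)·448000/422 = 16.055938
  County 5: (13371/32578)²·(1−1631/13371)·60700/1631 = 5.5045
  County 1: (14984/32578)²·(1−1529/14984)·155500/1529 = 19.31904
  → Var(ȳ_str) = 40.879478.
Var(ȳ_srs) = (1 − 3582/32578)·242800/3582 = 60.330479.
deff = 40.879478 / 60.330479 = 0.6776.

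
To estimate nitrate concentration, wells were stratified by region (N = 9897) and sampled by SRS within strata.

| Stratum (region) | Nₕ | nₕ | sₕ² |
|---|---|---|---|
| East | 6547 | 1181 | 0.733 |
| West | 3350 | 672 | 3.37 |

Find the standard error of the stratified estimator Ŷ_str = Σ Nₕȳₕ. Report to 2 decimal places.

Var(Ŷ_str) = Σₕ Nₕ²(1 − fₕ)sₕ²/nₕ.
East: 6547²·(1 − 1181/6547)·0.733/1181 = 21804.548.
West: 3350²·(1 − 672/3350)·3.37/672 = 44990.001.
Sum = 66794.549.
SE = √(66794.549) = 258.45.

258.45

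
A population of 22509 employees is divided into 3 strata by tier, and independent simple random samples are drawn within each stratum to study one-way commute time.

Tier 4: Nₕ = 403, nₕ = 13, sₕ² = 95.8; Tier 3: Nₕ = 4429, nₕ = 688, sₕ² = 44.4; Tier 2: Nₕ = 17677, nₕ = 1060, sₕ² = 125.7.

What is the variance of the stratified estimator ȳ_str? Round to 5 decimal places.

0.07315

Var(ȳ_str) = Σₕ Wₕ²(1 − fₕ)sₕ²/nₕ with Wₕ = Nₕ/N, N = 22509.
Tier 4: Wₕ = 0.01790395; term = 0.01790395²·(1 − 0.03225806)·95.8/13 = 0.0022860167.
Tier 3: Wₕ = 0.19676574; term = 0.19676574²·(1 − 0.15533981)·44.4/688 = 0.0021104522.
Tier 2: Wₕ = 0.78533031; term = 0.78533031²·(1 − 0.05996493)·125.7/1060 = 0.068750869.
Sum = 0.073147338.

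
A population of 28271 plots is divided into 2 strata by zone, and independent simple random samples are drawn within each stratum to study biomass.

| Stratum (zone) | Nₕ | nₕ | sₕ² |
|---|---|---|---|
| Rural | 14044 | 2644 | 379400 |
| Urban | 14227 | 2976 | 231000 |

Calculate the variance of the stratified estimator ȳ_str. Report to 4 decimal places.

44.2895

Var(ȳ_str) = Σₕ Wₕ²(1 − fₕ)sₕ²/nₕ with Wₕ = Nₕ/N, N = 28271.
Rural: Wₕ = 0.49676347; term = 0.49676347²·(1 − 0.18826545)·379400/2644 = 28.744133.
Urban: Wₕ = 0.50323653; term = 0.50323653²·(1 − 0.20917973)·231000/2976 = 15.545374.
Sum = 44.289507.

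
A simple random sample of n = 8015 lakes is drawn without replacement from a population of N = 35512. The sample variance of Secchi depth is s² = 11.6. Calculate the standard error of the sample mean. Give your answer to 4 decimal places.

0.0335

Under SRS without replacement, Var(ȳ) = (1 − f)·s²/n with f = n/N = 8015/35512 = 0.22569836.
Var(ȳ) = (1 − 0.22569836)·11.6/8015 = 0.77430164·0.0014472863 = 0.0011206362.
SE(ȳ) = √(0.0011206362) = 0.0335.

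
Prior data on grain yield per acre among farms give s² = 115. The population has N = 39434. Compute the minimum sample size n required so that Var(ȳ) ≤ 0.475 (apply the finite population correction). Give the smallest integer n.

241

Without fpc, n₀ = s²/D = 115/0.475 = 242.1053.
With fpc, (1 − n/N)·s²/n ≤ D requires n ≥ n₀/(1 + n₀/N) = 242.1053/(1 + 242.1053/39434) = 240.6280.
Rounding up, n = 241.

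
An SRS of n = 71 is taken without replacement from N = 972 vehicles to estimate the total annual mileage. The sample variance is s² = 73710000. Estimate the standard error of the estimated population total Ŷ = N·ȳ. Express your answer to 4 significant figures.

953500

Var(Ŷ) = N²·Var(ȳ) = N²·(1 − n/N)·s²/n.
f = 71/972 = 0.07304527; Var(ȳ) = 0.92695473·73710000/71 = 962335.68.
Var(Ŷ) = 972² · 962335.68 = 9.0919935 × 10^11.
SE(Ŷ) = √(9.0919935 × 10^11) = 953500.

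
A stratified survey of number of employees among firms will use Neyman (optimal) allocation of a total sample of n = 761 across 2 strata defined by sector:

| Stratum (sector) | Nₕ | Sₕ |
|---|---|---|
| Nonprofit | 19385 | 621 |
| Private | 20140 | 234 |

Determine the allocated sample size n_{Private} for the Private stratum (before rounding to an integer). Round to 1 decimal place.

214.1

Neyman allocation: nₕ = n·NₕSₕ / Σⱼ NⱼSⱼ.
Σ NⱼSⱼ = 19385·621 + 20140·234 = 1.6750845 × 10^7.
n_{Private} = 761·20140·234 / (1.6750845 × 10^7) = 214.1.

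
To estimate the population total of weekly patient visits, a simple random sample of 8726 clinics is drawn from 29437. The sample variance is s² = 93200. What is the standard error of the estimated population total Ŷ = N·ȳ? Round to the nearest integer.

Var(Ŷ) = N²·Var(ȳ) = N²·(1 − n/N)·s²/n.
f = 8726/29437 = 0.29642966; Var(ȳ) = 0.70357034·93200/8726 = 7.5146408.
Var(Ŷ) = 29437² · 7.5146408 = 6.5117141 × 10^9.
SE(Ŷ) = √(6.5117141 × 10^9) = 80695.

80695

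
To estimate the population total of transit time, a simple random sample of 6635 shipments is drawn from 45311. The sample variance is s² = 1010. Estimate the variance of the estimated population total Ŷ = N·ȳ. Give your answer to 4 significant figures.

Var(Ŷ) = N²·Var(ȳ) = N²·(1 − n/N)·s²/n.
f = 6635/45311 = 0.14643243; Var(ȳ) = 0.85356757·1010/6635 = 0.12993267.
Var(Ŷ) = 45311² · 0.12993267 = 2.6676304 × 10^8.

2.668 × 10^8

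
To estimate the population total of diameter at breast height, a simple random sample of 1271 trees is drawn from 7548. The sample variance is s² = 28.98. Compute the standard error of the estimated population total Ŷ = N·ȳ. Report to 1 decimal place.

Var(Ŷ) = N²·Var(ȳ) = N²·(1 − n/N)·s²/n.
f = 1271/7548 = 0.16838898; Var(ȳ) = 0.83161102·28.98/1271 = 0.018961516.
Var(Ŷ) = 7548² · 0.018961516 = 1.0802813 × 10^6.
SE(Ŷ) = √(1.0802813 × 10^6) = 1039.4.

1039.4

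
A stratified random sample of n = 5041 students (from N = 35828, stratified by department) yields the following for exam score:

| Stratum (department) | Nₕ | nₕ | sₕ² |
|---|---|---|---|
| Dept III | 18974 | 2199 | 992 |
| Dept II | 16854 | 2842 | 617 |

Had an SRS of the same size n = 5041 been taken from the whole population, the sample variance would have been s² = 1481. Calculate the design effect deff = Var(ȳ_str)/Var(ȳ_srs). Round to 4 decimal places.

Var(ȳ_str) = Σ Wₕ²(1−fₕ)sₕ²/nₕ with Wₕ = Nₕ/35828:
  Dept III: (18974/35828)²·(1−2199/18974)·992/2199 = 0.11185689
  Dept II: (16854/35828)²·(1−2842/16854)·617/2842 = 0.039941013
  → Var(ȳ_str) = 0.1517979.
Var(ȳ_srs) = (1 − 5041/35828)·1481/5041 = 0.25245453.
deff = 0.1517979 / 0.25245453 = 0.6013.

0.6013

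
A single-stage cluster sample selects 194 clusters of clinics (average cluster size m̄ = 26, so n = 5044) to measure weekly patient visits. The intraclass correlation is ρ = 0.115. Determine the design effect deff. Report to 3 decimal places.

deff = 1 + (26 − 1)·0.115 = 1 + 2.875 = 3.875.

3.875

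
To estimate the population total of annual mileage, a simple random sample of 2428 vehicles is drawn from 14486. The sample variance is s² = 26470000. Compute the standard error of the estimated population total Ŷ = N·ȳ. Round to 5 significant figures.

1.3800 × 10^6

Var(Ŷ) = N²·Var(ȳ) = N²·(1 − n/N)·s²/n.
f = 2428/14486 = 0.16761011; Var(ȳ) = 0.83238989·26470000/2428 = 9074.6954.
Var(Ŷ) = 14486² · 9074.6954 = 1.9042722 × 10^12.
SE(Ŷ) = √(1.9042722 × 10^12) = 1.3800 × 10^6.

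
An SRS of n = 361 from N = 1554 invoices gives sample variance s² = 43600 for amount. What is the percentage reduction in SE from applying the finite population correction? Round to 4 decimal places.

12.3817

f = n/N = 361/1554 = 0.23230373.
SE_no-fpc = √(s²/n) = 10.989796; SE_fpc = √((1−f)s²/n) = 9.6290703.
Ratio = √(1−f) = 0.87618278. Reduction = 100·(1 − 0.87618278) = 12.3817%.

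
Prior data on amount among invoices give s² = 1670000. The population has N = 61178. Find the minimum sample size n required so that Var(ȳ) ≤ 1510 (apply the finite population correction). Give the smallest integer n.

Without fpc, n₀ = s²/D = 1670000/1510 = 1105.9603.
With fpc, (1 − n/N)·s²/n ≤ D requires n ≥ n₀/(1 + n₀/N) = 1105.9603/(1 + 1105.9603/61178) = 1086.3220.
Rounding up, n = 1087.

1087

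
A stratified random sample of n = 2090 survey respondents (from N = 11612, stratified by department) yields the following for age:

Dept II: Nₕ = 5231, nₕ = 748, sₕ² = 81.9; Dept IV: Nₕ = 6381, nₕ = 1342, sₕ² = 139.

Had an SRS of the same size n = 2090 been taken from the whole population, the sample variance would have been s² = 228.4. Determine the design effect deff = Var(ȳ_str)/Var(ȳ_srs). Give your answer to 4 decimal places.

Var(ȳ_str) = Σ Wₕ²(1−fₕ)sₕ²/nₕ with Wₕ = Nₕ/11612:
  Dept II: (5231/11612)²·(1−748/5231)·81.9/748 = 0.019042401
  Dept IV: (6381/11612)²·(1−1342/6381)·139/1342 = 0.024699112
  → Var(ȳ_str) = 0.043741513.
Var(ȳ_srs) = (1 − 2090/11612)·228.4/2090 = 0.089612989.
deff = 0.043741513 / 0.089612989 = 0.4881.

0.4881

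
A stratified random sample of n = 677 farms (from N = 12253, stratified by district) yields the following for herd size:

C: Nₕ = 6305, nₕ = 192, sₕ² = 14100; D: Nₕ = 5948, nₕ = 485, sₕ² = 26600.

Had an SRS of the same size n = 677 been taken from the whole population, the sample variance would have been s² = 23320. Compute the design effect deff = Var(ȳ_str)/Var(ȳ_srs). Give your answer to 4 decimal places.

0.9441

Var(ȳ_str) = Σ Wₕ²(1−fₕ)sₕ²/nₕ with Wₕ = Nₕ/12253:
  C: (6305/12253)²·(1−192/6305)·14100/192 = 18.852654
  D: (5948/12253)²·(1−485/5948)·26600/485 = 11.870177
  → Var(ȳ_str) = 30.722831.
Var(ȳ_srs) = (1 − 677/12253)·23320/677 = 32.542878.
deff = 30.722831 / 32.542878 = 0.9441.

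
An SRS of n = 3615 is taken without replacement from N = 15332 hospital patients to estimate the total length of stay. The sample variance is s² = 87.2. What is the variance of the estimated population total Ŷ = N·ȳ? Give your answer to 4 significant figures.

4.333 × 10^6

Var(Ŷ) = N²·Var(ȳ) = N²·(1 − n/N)·s²/n.
f = 3615/15332 = 0.23578137; Var(ȳ) = 0.76421863·87.2/3615 = 0.018434264.
Var(Ŷ) = 15332² · 0.018434264 = 4.3333466 × 10^6.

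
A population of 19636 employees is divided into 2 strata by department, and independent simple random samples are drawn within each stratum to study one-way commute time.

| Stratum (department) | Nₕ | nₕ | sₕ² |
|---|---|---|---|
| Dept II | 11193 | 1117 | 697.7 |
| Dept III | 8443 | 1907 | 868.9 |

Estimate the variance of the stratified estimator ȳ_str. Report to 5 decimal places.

Var(ȳ_str) = Σₕ Wₕ²(1 − fₕ)sₕ²/nₕ with Wₕ = Nₕ/N, N = 19636.
Dept II: Wₕ = 0.57002444; term = 0.57002444²·(1 − 0.09979451)·697.7/1117 = 0.18270236.
Dept III: Wₕ = 0.42997556; term = 0.42997556²·(1 − 0.22586758)·868.9/1907 = 0.065211155.
Sum = 0.24791352.

0.24791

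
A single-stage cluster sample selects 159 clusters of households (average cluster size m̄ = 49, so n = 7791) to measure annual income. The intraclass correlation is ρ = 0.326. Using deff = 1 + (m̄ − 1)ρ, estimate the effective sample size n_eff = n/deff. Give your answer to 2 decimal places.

467.98

deff = 1 + (49 − 1)·0.326 = 1 + 15.648 = 16.648.
n_eff = 7791 / 16.648 = 467.98.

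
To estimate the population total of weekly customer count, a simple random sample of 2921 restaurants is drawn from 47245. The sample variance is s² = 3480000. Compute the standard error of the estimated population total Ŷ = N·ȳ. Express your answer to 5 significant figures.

Var(Ŷ) = N²·Var(ȳ) = N²·(1 − n/N)·s²/n.
f = 2921/47245 = 0.06182665; Var(ȳ) = 0.93817335·3480000/2921 = 1117.7142.
Var(Ŷ) = 47245² · 1117.7142 = 2.4948387 × 10^12.
SE(Ŷ) = √(2.4948387 × 10^12) = 1.5795 × 10^6.

1.5795 × 10^6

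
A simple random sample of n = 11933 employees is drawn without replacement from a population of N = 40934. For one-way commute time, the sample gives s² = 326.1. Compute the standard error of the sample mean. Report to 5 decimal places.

0.13914

Under SRS without replacement, Var(ȳ) = (1 − f)·s²/n with f = n/N = 11933/40934 = 0.29151805.
Var(ȳ) = (1 − 0.29151805)·326.1/11933 = 0.70848195·0.027327579 = 0.019361096.
SE(ȳ) = √(0.019361096) = 0.13914.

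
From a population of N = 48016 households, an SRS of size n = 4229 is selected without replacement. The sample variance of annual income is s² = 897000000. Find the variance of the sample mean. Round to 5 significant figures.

Under SRS without replacement, Var(ȳ) = (1 − f)·s²/n with f = n/N = 4229/48016 = 0.08807481.
Var(ȳ) = (1 − 0.08807481)·897000000/4229 = 0.91192519·212106.88 = 193425.61.

193430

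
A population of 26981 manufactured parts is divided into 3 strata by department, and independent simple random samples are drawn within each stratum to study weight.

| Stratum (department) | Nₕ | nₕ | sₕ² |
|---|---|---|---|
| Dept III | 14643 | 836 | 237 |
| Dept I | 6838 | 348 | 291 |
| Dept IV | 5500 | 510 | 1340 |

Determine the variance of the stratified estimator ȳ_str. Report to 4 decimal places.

Var(ȳ_str) = Σₕ Wₕ²(1 − fₕ)sₕ²/nₕ with Wₕ = Nₕ/N, N = 26981.
Dept III: Wₕ = 0.54271524; term = 0.54271524²·(1 − 0.05709213)·237/836 = 0.078732741.
Dept I: Wₕ = 0.25343760; term = 0.25343760²·(1 − 0.05089207)·291/348 = 0.050976669.
Dept IV: Wₕ = 0.20384715; term = 0.20384715²·(1 − 0.09272727)·1340/510 = 0.099056225.
Sum = 0.22876564.

0.2288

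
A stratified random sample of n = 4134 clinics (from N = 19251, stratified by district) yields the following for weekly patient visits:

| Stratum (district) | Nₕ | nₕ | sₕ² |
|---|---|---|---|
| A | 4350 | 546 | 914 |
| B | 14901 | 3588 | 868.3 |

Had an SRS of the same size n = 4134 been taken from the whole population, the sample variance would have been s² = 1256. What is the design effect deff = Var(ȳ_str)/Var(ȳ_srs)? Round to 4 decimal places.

0.7747

Var(ȳ_str) = Σ Wₕ²(1−fₕ)sₕ²/nₕ with Wₕ = Nₕ/19251:
  A: (4350/19251)²·(1−546/4350)·914/546 = 0.074744068
  B: (14901/19251)²·(1−3588/14901)·868.3/3588 = 0.11007887
  → Var(ȳ_str) = 0.18482294.
Var(ȳ_srs) = (1 − 4134/19251)·1256/4134 = 0.2385786.
deff = 0.18482294 / 0.2385786 = 0.7747.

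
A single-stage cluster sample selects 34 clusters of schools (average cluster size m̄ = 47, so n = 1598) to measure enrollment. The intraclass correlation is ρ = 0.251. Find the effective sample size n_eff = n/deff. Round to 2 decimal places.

127.37

deff = 1 + (47 − 1)·0.251 = 1 + 11.546 = 12.546.
n_eff = 1598 / 12.546 = 127.37.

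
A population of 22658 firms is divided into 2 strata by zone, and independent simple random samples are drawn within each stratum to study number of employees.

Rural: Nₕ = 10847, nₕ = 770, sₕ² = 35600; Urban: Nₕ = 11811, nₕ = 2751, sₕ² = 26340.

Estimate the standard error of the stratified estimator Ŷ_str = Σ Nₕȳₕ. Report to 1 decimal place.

Var(Ŷ_str) = Σₕ Nₕ²(1 − fₕ)sₕ²/nₕ.
Rural: 10847²·(1 − 770/10847)·35600/770 = 5.0535919 × 10^9.
Urban: 11811²·(1 − 2751/11811)·26340/2751 = 1.0245663 × 10^9.
Sum = 6.0781582 × 10^9.
SE = √(6.0781582 × 10^9) = 77962.5.

77962.5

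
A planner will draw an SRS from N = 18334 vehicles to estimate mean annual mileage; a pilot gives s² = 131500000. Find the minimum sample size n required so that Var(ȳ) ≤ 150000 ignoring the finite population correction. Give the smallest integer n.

877

Without fpc, n₀ = s²/D = 131500000/150000 = 876.6667.
Rounding up, n = 877.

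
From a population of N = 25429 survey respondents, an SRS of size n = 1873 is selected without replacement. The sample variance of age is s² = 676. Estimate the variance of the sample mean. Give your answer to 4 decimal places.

0.3343

Under SRS without replacement, Var(ȳ) = (1 − f)·s²/n with f = n/N = 1873/25429 = 0.07365606.
Var(ȳ) = (1 − 0.07365606)·676/1873 = 0.92634394·0.36091831 = 0.33433449.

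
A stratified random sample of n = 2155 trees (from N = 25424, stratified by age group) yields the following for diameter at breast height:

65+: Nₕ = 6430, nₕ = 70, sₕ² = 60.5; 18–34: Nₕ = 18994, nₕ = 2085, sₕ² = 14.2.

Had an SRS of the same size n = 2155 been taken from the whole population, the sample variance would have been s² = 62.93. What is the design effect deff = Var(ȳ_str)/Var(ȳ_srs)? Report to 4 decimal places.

2.1726

Var(ȳ_str) = Σ Wₕ²(1−fₕ)sₕ²/nₕ with Wₕ = Nₕ/25424:
  65+: (6430/25424)²·(1−70/6430)·60.5/70 = 0.054681153
  18–34: (18994/25424)²·(1−2085/18994)·14.2/2085 = 0.0033839885
  → Var(ȳ_str) = 0.058065142.
Var(ȳ_srs) = (1 − 2155/25424)·62.93/2155 = 0.026726636.
deff = 0.058065142 / 0.026726636 = 2.1726.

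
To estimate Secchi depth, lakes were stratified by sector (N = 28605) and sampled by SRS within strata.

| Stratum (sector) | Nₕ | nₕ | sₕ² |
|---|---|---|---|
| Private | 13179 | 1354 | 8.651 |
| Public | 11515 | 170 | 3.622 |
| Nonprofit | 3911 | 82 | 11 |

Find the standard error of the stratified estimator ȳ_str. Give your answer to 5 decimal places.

0.08410

Var(ȳ_str) = Σₕ Wₕ²(1 − fₕ)sₕ²/nₕ with Wₕ = Nₕ/N, N = 28605.
Private: Wₕ = 0.46072365; term = 0.46072365²·(1 − 0.10273921)·8.651/1354 = 0.0012168789.
Public: Wₕ = 0.40255200; term = 0.40255200²·(1 − 0.01476335)·3.622/170 = 0.0034016064.
Nonprofit: Wₕ = 0.13672435; term = 0.13672435²·(1 − 0.02096650)·11/82 = 0.0024550939.
Sum = 0.0070735792.
SE = √(0.0070735792) = 0.08410.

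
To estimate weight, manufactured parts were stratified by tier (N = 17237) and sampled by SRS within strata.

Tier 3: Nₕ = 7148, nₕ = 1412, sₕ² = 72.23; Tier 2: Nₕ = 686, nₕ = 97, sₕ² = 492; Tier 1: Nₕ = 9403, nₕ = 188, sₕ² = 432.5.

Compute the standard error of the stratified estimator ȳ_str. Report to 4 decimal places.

Var(ȳ_str) = Σₕ Wₕ²(1 − fₕ)sₕ²/nₕ with Wₕ = Nₕ/N, N = 17237.
Tier 3: Wₕ = 0.41468933; term = 0.41468933²·(1 − 0.19753777)·72.23/1412 = 0.0070591635.
Tier 2: Wₕ = 0.03979811; term = 0.03979811²·(1 − 0.14139942)·492/97 = 0.0068977812.
Tier 1: Wₕ = 0.54551256; term = 0.54551256²·(1 − 0.01999362)·432.5/188 = 0.67091372.
Sum = 0.68487066.
SE = √(0.68487066) = 0.8276.

0.8276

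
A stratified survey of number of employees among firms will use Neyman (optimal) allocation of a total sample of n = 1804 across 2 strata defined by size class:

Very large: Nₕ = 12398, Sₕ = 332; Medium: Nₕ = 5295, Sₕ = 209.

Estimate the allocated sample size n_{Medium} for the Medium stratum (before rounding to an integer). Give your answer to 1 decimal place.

382.2

Neyman allocation: nₕ = n·NₕSₕ / Σⱼ NⱼSⱼ.
Σ NⱼSⱼ = 12398·332 + 5295·209 = 5.222791 × 10^6.
n_{Medium} = 1804·5295·209 / (5.222791 × 10^6) = 382.2.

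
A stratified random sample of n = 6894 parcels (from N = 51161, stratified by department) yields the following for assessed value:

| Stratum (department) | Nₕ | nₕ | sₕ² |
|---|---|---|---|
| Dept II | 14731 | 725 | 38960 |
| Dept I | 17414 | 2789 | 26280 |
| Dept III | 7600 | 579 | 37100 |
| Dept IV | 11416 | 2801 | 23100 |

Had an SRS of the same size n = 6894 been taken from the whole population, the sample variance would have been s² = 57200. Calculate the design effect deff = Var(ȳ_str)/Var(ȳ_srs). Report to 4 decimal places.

Var(ȳ_str) = Σ Wₕ²(1−fₕ)sₕ²/nₕ with Wₕ = Nₕ/51161:
  Dept II: (14731/51161)²·(1−725/14731)·38960/725 = 4.2359346
  Dept I: (17414/51161)²·(1−2789/17414)·26280/2789 = 0.91683928
  Dept III: (7600/51161)²·(1−579/7600)·37100/579 = 1.3062607
  Dept IV: (11416/51161)²·(1−2801/11416)·23100/2801 = 0.30987751
  → Var(ȳ_str) = 6.7689121.
Var(ȳ_srs) = (1 − 6894/51161)·57200/6894 = 7.1790308.
deff = 6.7689121 / 7.1790308 = 0.9429.

0.9429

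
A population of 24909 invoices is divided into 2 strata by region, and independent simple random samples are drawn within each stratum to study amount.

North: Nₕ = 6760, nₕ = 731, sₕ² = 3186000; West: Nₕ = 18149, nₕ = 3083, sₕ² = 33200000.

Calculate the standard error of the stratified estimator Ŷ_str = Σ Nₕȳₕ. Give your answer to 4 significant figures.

Var(Ŷ_str) = Σₕ Nₕ²(1 − fₕ)sₕ²/nₕ.
North: 6760²·(1 − 731/6760)·3186000/731 = 1.7763166 × 10^11.
West: 18149²·(1 − 3083/18149)·33200000/3083 = 2.9445248 × 10^12.
Sum = 3.1221565 × 10^12.
SE = √(3.1221565 × 10^12) = 1.767 × 10^6.

1.767 × 10^6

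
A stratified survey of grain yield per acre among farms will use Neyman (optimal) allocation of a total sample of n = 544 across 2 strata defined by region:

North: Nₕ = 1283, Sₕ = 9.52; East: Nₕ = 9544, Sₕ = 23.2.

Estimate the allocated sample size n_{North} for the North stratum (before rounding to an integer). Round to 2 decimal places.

28.44

Neyman allocation: nₕ = n·NₕSₕ / Σⱼ NⱼSⱼ.
Σ NⱼSⱼ = 1283·9.52 + 9544·23.2 = 233634.96.
n_{North} = 544·1283·9.52 / 233634.96 = 28.44.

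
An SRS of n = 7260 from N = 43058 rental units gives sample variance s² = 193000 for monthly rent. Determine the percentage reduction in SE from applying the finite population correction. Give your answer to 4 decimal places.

f = n/N = 7260/43058 = 0.16860978.
SE_no-fpc = √(s²/n) = 5.1559696; SE_fpc = √((1−f)s²/n) = 4.7012441.
Ratio = √(1−f) = 0.91180602. Reduction = 100·(1 − 0.91180602) = 8.8194%.

8.8194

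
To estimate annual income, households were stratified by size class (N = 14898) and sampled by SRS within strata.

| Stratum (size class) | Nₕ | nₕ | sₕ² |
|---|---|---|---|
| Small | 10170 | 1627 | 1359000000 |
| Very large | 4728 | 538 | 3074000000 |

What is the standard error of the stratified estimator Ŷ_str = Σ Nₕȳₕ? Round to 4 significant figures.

1.363 × 10^7

Var(Ŷ_str) = Σₕ Nₕ²(1 − fₕ)sₕ²/nₕ.
Small: 10170²·(1 − 1627/10170)·1359000000/1627 = 7.2571026 × 10^13.
Very large: 4728²·(1 − 538/4728)·3074000000/538 = 1.1319131 × 10^14.
Sum = 1.8576234 × 10^14.
SE = √(1.8576234 × 10^14) = 1.363 × 10^7.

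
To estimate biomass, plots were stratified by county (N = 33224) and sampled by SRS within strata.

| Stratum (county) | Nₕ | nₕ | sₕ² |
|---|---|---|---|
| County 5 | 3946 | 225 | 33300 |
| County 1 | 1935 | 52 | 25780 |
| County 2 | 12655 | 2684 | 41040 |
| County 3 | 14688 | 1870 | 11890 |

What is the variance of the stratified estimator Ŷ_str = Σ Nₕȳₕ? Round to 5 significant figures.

7.1060 × 10^9

Var(Ŷ_str) = Σₕ Nₕ²(1 − fₕ)sₕ²/nₕ.
County 5: 3946²·(1 − 225/3946)·33300/225 = 2.1730938 × 10^9.
County 1: 1935²·(1 − 52/1935)·25780/52 = 1.8063872 × 10^9.
County 2: 12655²·(1 − 2684/12655)·41040/2684 = 1.9294152 × 10^9.
County 3: 14688²·(1 − 1870/14688)·11890/1870 = 1.19708 × 10^9.
Sum = 7.1059762 × 10^9.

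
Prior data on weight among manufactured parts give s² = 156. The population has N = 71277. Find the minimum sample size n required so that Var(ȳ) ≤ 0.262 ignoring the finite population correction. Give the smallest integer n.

Without fpc, n₀ = s²/D = 156/0.262 = 595.4198.
Rounding up, n = 596.

596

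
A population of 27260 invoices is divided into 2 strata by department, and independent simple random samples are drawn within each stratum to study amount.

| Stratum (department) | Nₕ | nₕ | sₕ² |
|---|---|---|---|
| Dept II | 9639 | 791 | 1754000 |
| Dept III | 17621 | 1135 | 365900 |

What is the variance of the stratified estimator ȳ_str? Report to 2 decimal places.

380.52

Var(ȳ_str) = Σₕ Wₕ²(1 − fₕ)sₕ²/nₕ with Wₕ = Nₕ/N, N = 27260.
Dept II: Wₕ = 0.35359501; term = 0.35359501²·(1 − 0.08206245)·1754000/791 = 254.49456.
Dept III: Wₕ = 0.64640499; term = 0.64640499²·(1 − 0.06441178)·365900/1135 = 126.02616.
Sum = 380.52072.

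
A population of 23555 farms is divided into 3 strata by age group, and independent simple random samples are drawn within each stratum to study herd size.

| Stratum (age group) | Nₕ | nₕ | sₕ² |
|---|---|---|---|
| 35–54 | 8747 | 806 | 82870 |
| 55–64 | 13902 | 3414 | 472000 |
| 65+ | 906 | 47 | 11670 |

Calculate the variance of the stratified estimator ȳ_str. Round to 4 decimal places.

Var(ȳ_str) = Σₕ Wₕ²(1 − fₕ)sₕ²/nₕ with Wₕ = Nₕ/N, N = 23555.
35–54: Wₕ = 0.37134366; term = 0.37134366²·(1 − 0.09214588)·82870/806 = 12.871537.
55–64: Wₕ = 0.59019316; term = 0.59019316²·(1 − 0.24557618)·472000/3414 = 36.331408.
65+: Wₕ = 0.03846317; term = 0.03846317²·(1 − 0.05187638)·11670/47 = 0.34827968.
Sum = 49.551225.

49.5512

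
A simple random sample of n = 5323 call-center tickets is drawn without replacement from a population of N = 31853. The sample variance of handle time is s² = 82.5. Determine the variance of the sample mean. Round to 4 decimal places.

Under SRS without replacement, Var(ȳ) = (1 − f)·s²/n with f = n/N = 5323/31853 = 0.16711142.
Var(ȳ) = (1 − 0.16711142)·82.5/5323 = 0.83288858·0.015498779 = 0.012908756.

0.0129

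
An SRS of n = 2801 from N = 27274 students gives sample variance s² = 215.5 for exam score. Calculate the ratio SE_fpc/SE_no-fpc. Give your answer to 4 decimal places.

0.9473

f = n/N = 2801/27274 = 0.10269854.
SE_no-fpc = √(s²/n) = 0.27737485; SE_fpc = √((1−f)s²/n) = 0.26274609.
Ratio = √(1−f) = 0.94725997.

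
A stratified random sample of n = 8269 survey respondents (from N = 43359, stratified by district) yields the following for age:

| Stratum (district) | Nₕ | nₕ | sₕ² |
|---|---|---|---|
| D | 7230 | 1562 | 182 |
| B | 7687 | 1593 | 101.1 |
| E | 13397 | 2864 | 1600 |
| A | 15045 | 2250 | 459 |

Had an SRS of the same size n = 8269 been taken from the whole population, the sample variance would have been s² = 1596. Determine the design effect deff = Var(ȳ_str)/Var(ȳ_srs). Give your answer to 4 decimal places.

0.4286

Var(ȳ_str) = Σ Wₕ²(1−fₕ)sₕ²/nₕ with Wₕ = Nₕ/43359:
  D: (7230/43359)²·(1−1562/7230)·182/1562 = 0.0025398027
  B: (7687/43359)²·(1−1593/7687)·101.1/1593 = 0.0015813798
  E: (13397/43359)²·(1−2864/13397)·1600/2864 = 0.041932243
  A: (15045/43359)²·(1−2250/15045)·459/2250 = 0.02088835
  → Var(ȳ_str) = 0.066941776.
Var(ȳ_srs) = (1 − 8269/43359)·1596/8269 = 0.15620107.
deff = 0.066941776 / 0.15620107 = 0.4286.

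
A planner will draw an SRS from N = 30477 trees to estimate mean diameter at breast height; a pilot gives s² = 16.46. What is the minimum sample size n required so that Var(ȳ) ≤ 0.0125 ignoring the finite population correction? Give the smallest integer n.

Without fpc, n₀ = s²/D = 16.46/0.0125 = 1316.8000.
Rounding up, n = 1317.

1317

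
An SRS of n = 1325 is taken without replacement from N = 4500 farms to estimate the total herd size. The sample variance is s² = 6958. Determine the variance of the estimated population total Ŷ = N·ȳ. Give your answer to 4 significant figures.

Var(Ŷ) = N²·Var(ȳ) = N²·(1 − n/N)·s²/n.
f = 1325/4500 = 0.29444444; Var(ȳ) = 0.70555556·6958/1325 = 3.7050985.
Var(Ŷ) = 4500² · 3.7050985 = 7.5028245 × 10^7.

7.503 × 10^7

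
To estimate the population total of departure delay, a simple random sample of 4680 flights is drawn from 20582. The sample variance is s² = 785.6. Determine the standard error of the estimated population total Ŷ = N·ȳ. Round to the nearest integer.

Var(Ŷ) = N²·Var(ȳ) = N²·(1 − n/N)·s²/n.
f = 4680/20582 = 0.22738315; Var(ȳ) = 0.77261685·785.6/4680 = 0.12969397.
Var(Ŷ) = 20582² · 0.12969397 = 5.4940794 × 10^7.
SE(Ŷ) = √(5.4940794 × 10^7) = 7412.

7412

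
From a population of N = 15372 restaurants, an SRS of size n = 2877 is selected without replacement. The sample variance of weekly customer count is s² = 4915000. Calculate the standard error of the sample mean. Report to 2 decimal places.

37.26

Under SRS without replacement, Var(ȳ) = (1 − f)·s²/n with f = n/N = 2877/15372 = 0.18715847.
Var(ȳ) = (1 − 0.18715847)·4915000/2877 = 0.81284153·1708.3768 = 1388.6396.
SE(ȳ) = √(1388.6396) = 37.26.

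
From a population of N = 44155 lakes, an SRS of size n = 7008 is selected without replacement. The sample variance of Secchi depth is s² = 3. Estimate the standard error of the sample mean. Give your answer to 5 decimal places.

0.01898

Under SRS without replacement, Var(ȳ) = (1 − f)·s²/n with f = n/N = 7008/44155 = 0.15871362.
Var(ȳ) = (1 − 0.15871362)·3/7008 = 0.84128638·4.2808219 × 10^-4 = 3.6013972 × 10^-4.
SE(ȳ) = √(3.6013972 × 10^-4) = 0.01898.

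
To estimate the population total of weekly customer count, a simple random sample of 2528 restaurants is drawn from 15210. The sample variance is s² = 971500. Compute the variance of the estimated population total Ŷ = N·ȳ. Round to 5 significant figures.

Var(Ŷ) = N²·Var(ȳ) = N²·(1 − n/N)·s²/n.
f = 2528/15210 = 0.16620644; Var(ȳ) = 0.83379356·971500/2528 = 320.42343.
Var(Ŷ) = 15210² · 320.42343 = 7.412807 × 10^10.

7.4128 × 10^10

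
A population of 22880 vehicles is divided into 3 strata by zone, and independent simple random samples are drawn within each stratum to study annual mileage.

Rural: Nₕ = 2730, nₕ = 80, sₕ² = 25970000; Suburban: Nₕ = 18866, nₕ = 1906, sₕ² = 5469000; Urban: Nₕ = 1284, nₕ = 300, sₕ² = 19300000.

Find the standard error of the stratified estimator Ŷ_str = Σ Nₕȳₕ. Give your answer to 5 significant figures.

1.8297 × 10^6

Var(Ŷ_str) = Σₕ Nₕ²(1 − fₕ)sₕ²/nₕ.
Rural: 2730²·(1 − 80/2730)·25970000/80 = 2.3484996 × 10^12.
Suburban: 18866²·(1 − 1906/18866)·5469000/1906 = 9.1810152 × 10^11.
Urban: 1284²·(1 − 300/1284)·19300000/300 = 8.1282336 × 10^10.
Sum = 3.3478835 × 10^12.
SE = √(3.3478835 × 10^12) = 1.8297 × 10^6.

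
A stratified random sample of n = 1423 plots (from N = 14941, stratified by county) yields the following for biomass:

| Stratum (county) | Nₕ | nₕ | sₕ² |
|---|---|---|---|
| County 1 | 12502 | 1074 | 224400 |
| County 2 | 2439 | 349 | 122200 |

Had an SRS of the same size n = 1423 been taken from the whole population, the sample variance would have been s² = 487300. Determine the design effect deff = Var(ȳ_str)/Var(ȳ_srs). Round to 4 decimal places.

Var(ȳ_str) = Σ Wₕ²(1−fₕ)sₕ²/nₕ with Wₕ = Nₕ/14941:
  County 1: (12502/14941)²·(1−1074/12502)·224400/1074 = 133.72388
  County 2: (2439/14941)²·(1−349/2439)·122200/349 = 7.9954799
  → Var(ȳ_str) = 141.71936.
Var(ȳ_srs) = (1 − 1423/14941)·487300/1423 = 309.83059.
deff = 141.71936 / 309.83059 = 0.4574.

0.4574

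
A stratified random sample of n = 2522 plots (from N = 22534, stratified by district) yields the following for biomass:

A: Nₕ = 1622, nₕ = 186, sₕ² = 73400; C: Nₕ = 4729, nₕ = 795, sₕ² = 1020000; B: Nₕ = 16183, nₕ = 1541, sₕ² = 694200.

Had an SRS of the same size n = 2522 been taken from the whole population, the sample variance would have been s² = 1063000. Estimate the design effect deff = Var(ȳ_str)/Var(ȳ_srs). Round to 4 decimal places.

Var(ȳ_str) = Σ Wₕ²(1−fₕ)sₕ²/nₕ with Wₕ = Nₕ/22534:
  A: (1622/22534)²·(1−186/1622)·73400/186 = 1.8101386
  C: (4729/22534)²·(1−795/4729)·1020000/795 = 47.00674
  B: (16183/22534)²·(1−1541/16183)·694200/1541 = 210.21554
  → Var(ȳ_str) = 259.03242.
Var(ȳ_srs) = (1 − 2522/22534)·1063000/2522 = 374.31772.
deff = 259.03242 / 374.31772 = 0.6920.

0.6920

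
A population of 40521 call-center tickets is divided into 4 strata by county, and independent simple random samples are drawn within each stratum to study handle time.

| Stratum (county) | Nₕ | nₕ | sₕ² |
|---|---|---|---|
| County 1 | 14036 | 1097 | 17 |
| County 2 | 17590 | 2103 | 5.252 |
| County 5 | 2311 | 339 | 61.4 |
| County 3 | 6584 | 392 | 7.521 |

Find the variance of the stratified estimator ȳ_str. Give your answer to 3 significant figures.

0.00311

Var(ȳ_str) = Σₕ Wₕ²(1 − fₕ)sₕ²/nₕ with Wₕ = Nₕ/N, N = 40521.
County 1: Wₕ = 0.34638829; term = 0.34638829²·(1 − 0.07815617)·17/1097 = 0.0017140601.
County 2: Wₕ = 0.43409590; term = 0.43409590²·(1 − 0.11955657)·5.252/2103 = 4.1434135 × 10^-4.
County 5: Wₕ = 0.05703216; term = 0.05703216²·(1 − 0.14668974)·61.4/339 = 5.0270733 × 10^-4.
County 3: Wₕ = 0.16248365; term = 0.16248365²·(1 − 0.05953827)·7.521/392 = 4.7637612 × 10^-4.
Sum = 0.0031074849.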